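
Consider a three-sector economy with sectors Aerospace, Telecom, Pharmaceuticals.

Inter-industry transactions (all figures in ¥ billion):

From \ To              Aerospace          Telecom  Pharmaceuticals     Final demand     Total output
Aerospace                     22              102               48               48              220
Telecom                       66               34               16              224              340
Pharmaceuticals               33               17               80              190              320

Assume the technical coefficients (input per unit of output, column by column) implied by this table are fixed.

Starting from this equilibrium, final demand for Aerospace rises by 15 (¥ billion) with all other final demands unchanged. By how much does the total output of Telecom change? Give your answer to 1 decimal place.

Δx_T = 6.8

Technical coefficients a_ij = z_ij / X_j:
  a_AA = 22/220 = 0.10, a_TA = 66/220 = 0.30, a_PA = 33/220 = 0.15
  a_AT = 102/340 = 0.30, a_TT = 34/340 = 0.10, a_PT = 17/340 = 0.05
  a_AP = 48/320 = 0.15, a_TP = 16/320 = 0.05, a_PP = 80/320 = 0.25
I − A =
  [   0.90    -0.30    -0.15]
  [  -0.30     0.90    -0.05]
  [  -0.15    -0.05     0.75]
Cofactors of I−A, C_ij = (−1)^(i+j)·(minor ij) (rows/columns in the sector order above):
  C_11 = (0.90)(0.75) − (-0.05)(-0.05) = 0.6725
  C_12 = −[(-0.30)(0.75) − (-0.05)(-0.15)] = 0.2325
  C_13 = (-0.30)(-0.05) − (0.90)(-0.15) = 0.1500
  C_21 = −[(-0.30)(0.75) − (-0.15)(-0.05)] = 0.2325
  C_22 = (0.90)(0.75) − (-0.15)(-0.15) = 0.6525
  C_23 = −[(0.90)(-0.05) − (-0.30)(-0.15)] = 0.0900
  C_31 = (-0.30)(-0.05) − (-0.15)(0.90) = 0.1500
  C_32 = −[(0.90)(-0.05) − (-0.15)(-0.30)] = 0.0900
  C_33 = (0.90)(0.90) − (-0.30)(-0.30) = 0.7200
det(I−A) = Σ_j (I−A)_1j·C_1j = (0.90)(0.6725) + (-0.30)(0.2325) + (-0.15)(0.1500) = 0.5130
adj(I−A) = Cᵀ =
  [ 0.6725   0.2325   0.1500]
  [ 0.2325   0.6525   0.0900]
  [ 0.1500   0.0900   0.7200]
(I − A)⁻¹ = adj(I−A) / det(I−A) ≈
  [   1.3109     0.4532     0.2924]
  [   0.4532     1.2719     0.1754]
  [   0.2924     0.1754     1.4035]
Δx = (I − A)⁻¹ Δd with Δd having +15 in the Aerospace component and 0 elsewhere.
So Δx_T = L_TA · (+15), where L_TA = adj(I−A)_TA / det(I−A) = 0.2325 / 0.5130.
Δx_T = 0.2325 × (+15) / 0.5130 = 3.4875 / 0.5130 ≈ 6.8.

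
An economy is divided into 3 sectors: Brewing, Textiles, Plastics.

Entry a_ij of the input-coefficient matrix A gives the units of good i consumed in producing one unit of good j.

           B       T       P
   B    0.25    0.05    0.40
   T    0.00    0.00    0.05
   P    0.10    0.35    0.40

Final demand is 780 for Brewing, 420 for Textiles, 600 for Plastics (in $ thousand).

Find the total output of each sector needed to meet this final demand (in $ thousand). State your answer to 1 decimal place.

I − A =
  [   0.75    -0.05    -0.40]
  [   0.00     1.00    -0.05]
  [  -0.10    -0.35     0.60]
Cofactors of I−A, C_ij = (−1)^(i+j)·(minor ij) (rows/columns in the sector order above):
  C_11 = (1.00)(0.60) − (-0.05)(-0.35) = 0.5825
  C_12 = −[(0.00)(0.60) − (-0.05)(-0.10)] = 0.0050
  C_13 = (0.00)(-0.35) − (1.00)(-0.10) = 0.1000
  C_21 = −[(-0.05)(0.60) − (-0.40)(-0.35)] = 0.1700
  C_22 = (0.75)(0.60) − (-0.40)(-0.10) = 0.4100
  C_23 = −[(0.75)(-0.35) − (-0.05)(-0.10)] = 0.2675
  C_31 = (-0.05)(-0.05) − (-0.40)(1.00) = 0.4025
  C_32 = −[(0.75)(-0.05) − (-0.40)(0.00)] = 0.0375
  C_33 = (0.75)(1.00) − (-0.05)(0.00) = 0.7500
det(I−A) = Σ_j (I−A)_1j·C_1j = (0.75)(0.5825) + (-0.05)(0.0050) + (-0.40)(0.1000) = 0.396625
adj(I−A) = Cᵀ =
  [ 0.5825   0.1700   0.4025]
  [ 0.0050   0.4100   0.0375]
  [ 0.1000   0.2675   0.7500]
(I − A)⁻¹ = adj(I−A) / det(I−A) ≈
  [   1.4686     0.4286     1.0148]
  [   0.0126     1.0337     0.0945]
  [   0.2521     0.6744     1.8910]
x = (I − A)⁻¹ d = adj(I−A)·d / det(I−A), with det(I−A) = 0.396625:
  x_B = (0.5825·780 + 0.1700·420 + 0.4025·600) / 0.396625 = 767.25 / 0.396625 ≈ 1934.4
  x_T = (0.0050·780 + 0.4100·420 + 0.0375·600) / 0.396625 = 198.60 / 0.396625 ≈ 500.7
  x_P = (0.1000·780 + 0.2675·420 + 0.7500·600) / 0.396625 = 640.35 / 0.396625 ≈ 1614.5

x_B = 1934.4, x_T = 500.7, x_P = 1614.5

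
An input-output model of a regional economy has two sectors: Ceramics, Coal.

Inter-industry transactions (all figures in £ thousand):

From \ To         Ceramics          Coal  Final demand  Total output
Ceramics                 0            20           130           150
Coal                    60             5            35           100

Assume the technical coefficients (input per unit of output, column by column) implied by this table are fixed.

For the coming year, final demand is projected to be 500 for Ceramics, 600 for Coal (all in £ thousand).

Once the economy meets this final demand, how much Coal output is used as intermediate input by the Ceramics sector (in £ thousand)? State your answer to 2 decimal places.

z_21 = 273.56

Technical coefficients a_ij = z_ij / X_j:
  a_11 = 0/150 = 0.00, a_21 = 60/150 = 0.40
  a_12 = 20/100 = 0.20, a_22 = 5/100 = 0.05
I − A =
  [   1.00    -0.20]
  [  -0.40     0.95]
det(I−A) = (1.00)(0.95) − (-0.20)(-0.40) = 0.8700
adj(I−A) = [[0.95, 0.20], [0.40, 1.00]]
(I − A)⁻¹ = adj(I−A) / det(I−A) ≈
  [   1.0920     0.2299]
  [   0.4598     1.1494]
First solve x = (I − A)⁻¹ d = adj(I−A)·d / det(I−A); in particular x_1 = (0.95·500 + 0.20·600) / 0.8700 = 595.00 / 0.8700 ≈ 683.9080.
Intermediate flow from 2 to 1: z_21 = a_21 · x_1 = 0.40 × 595.00 / 0.8700 = 238.00 / 0.8700 ≈ 273.56.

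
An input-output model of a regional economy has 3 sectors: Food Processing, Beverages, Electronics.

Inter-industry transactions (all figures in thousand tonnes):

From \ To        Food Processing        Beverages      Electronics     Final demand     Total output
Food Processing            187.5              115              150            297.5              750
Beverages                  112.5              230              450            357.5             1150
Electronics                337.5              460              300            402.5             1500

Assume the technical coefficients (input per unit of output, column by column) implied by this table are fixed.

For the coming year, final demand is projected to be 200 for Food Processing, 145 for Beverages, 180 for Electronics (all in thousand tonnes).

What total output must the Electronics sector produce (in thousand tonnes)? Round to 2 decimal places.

Technical coefficients a_ij = z_ij / X_j:
  a_FF = 187.5/750 = 0.25, a_BF = 112.5/750 = 0.15, a_EF = 337.5/750 = 0.45
  a_FB = 115/1150 = 0.10, a_BB = 230/1150 = 0.20, a_EB = 460/1150 = 0.40
  a_FE = 150/1500 = 0.10, a_BE = 450/1500 = 0.30, a_EE = 300/1500 = 0.20
I − A =
  [   0.75    -0.10    -0.10]
  [  -0.15     0.80    -0.30]
  [  -0.45    -0.40     0.80]
Cofactors of I−A, C_ij = (−1)^(i+j)·(minor ij) (rows/columns in the sector order above):
  C_11 = (0.80)(0.80) − (-0.30)(-0.40) = 0.5200
  C_12 = −[(-0.15)(0.80) − (-0.30)(-0.45)] = 0.2550
  C_13 = (-0.15)(-0.40) − (0.80)(-0.45) = 0.4200
  C_21 = −[(-0.10)(0.80) − (-0.10)(-0.40)] = 0.1200
  C_22 = (0.75)(0.80) − (-0.10)(-0.45) = 0.5550
  C_23 = −[(0.75)(-0.40) − (-0.10)(-0.45)] = 0.3450
  C_31 = (-0.10)(-0.30) − (-0.10)(0.80) = 0.1100
  C_32 = −[(0.75)(-0.30) − (-0.10)(-0.15)] = 0.2400
  C_33 = (0.75)(0.80) − (-0.10)(-0.15) = 0.5850
det(I−A) = Σ_j (I−A)_1j·C_1j = (0.75)(0.5200) + (-0.10)(0.2550) + (-0.10)(0.4200) = 0.3225
adj(I−A) = Cᵀ =
  [ 0.5200   0.1200   0.1100]
  [ 0.2550   0.5550   0.2400]
  [ 0.4200   0.3450   0.5850]
(I − A)⁻¹ = adj(I−A) / det(I−A) ≈
  [   1.6124     0.3721     0.3411]
  [   0.7907     1.7209     0.7442]
  [   1.3023     1.0698     1.8140]
x = (I − A)⁻¹ d = adj(I−A)·d / det(I−A), with det(I−A) = 0.3225:
  x_F = (0.5200·200 + 0.1200·145 + 0.1100·180) / 0.3225 = 141.20 / 0.3225 ≈ 437.83
  x_B = (0.2550·200 + 0.5550·145 + 0.2400·180) / 0.3225 = 174.675 / 0.3225 ≈ 541.63
  x_E = (0.4200·200 + 0.3450·145 + 0.5850·180) / 0.3225 = 239.325 / 0.3225 ≈ 742.09

x_E = 742.09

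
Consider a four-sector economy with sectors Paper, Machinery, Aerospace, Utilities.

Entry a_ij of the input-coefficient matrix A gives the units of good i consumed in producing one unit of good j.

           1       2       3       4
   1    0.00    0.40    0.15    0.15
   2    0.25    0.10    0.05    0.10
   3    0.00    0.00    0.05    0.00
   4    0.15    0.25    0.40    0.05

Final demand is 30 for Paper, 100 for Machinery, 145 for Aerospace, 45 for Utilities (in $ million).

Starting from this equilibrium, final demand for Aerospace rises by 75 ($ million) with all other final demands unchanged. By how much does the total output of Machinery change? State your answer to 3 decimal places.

I − A =
  [   1.00    -0.40    -0.15    -0.15]
  [  -0.25     0.90    -0.05    -0.10]
  [   0.00     0.00     0.95     0.00]
  [  -0.15    -0.25    -0.40     0.95]
Compute the cofactors C_ij = (−1)^(i+j)·(3×3 minor ij) of I−A; the adjugate is their transpose:
adj(I−A) = Cᵀ =
  [ 0.788500   0.396625   0.215375   0.166250]
  [ 0.239875   0.881125   0.139250   0.130625]
  [ 0.000000   0.000000   0.699375   0.000000]
  [ 0.187625   0.294500   0.365125   0.760000]
det(I−A) = Σ_j (I−A)_1j·C_1j = (1.00)(0.788500) + (-0.40)(0.239875) + (-0.15)(0.000000) + (-0.15)(0.187625) = 0.66440625
(I − A)⁻¹ = adj(I−A) / det(I−A) ≈
  [   1.1868     0.5970     0.3242     0.2502]
  [   0.3610     1.3262     0.2096     0.1966]
  [   0.0000     0.0000     1.0526     0.0000]
  [   0.2824     0.4433     0.5496     1.1439]
Δx = (I − A)⁻¹ Δd with Δd having +75 in the Aerospace component and 0 elsewhere.
So Δx_2 = L_23 · (+75), where L_23 = adj(I−A)_23 / det(I−A) = 0.139250 / 0.66440625.
Δx_2 = 0.139250 × (+75) / 0.66440625 = 10.44375 / 0.66440625 ≈ 15.719.

Δx_2 = 15.719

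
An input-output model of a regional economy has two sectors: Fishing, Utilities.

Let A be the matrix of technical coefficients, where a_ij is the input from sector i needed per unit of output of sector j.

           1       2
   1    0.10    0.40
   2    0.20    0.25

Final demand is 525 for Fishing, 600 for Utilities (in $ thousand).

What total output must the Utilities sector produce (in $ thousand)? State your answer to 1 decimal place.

I − A =
  [   0.90    -0.40]
  [  -0.20     0.75]
det(I−A) = (0.90)(0.75) − (-0.40)(-0.20) = 0.5950
adj(I−A) = [[0.75, 0.40], [0.20, 0.90]]
(I − A)⁻¹ = adj(I−A) / det(I−A) ≈
  [   1.2605     0.6723]
  [   0.3361     1.5126]
x = (I − A)⁻¹ d = adj(I−A)·d / det(I−A), with det(I−A) = 0.5950:
  x_1 = (0.75·525 + 0.40·600) / 0.5950 = 633.75 / 0.5950 ≈ 1065.1
  x_2 = (0.20·525 + 0.90·600) / 0.5950 = 645.00 / 0.5950 ≈ 1084.0

x_2 = 1084.0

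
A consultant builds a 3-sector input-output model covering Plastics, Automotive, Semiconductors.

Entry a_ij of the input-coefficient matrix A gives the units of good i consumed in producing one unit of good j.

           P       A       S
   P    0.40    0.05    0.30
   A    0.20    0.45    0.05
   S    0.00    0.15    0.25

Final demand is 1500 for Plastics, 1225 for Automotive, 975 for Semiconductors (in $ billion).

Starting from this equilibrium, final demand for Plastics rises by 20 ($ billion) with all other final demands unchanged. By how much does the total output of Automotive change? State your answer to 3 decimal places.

Δx_A = 13.245

I − A =
  [   0.60    -0.05    -0.30]
  [  -0.20     0.55    -0.05]
  [   0.00    -0.15     0.75]
Cofactors of I−A, C_ij = (−1)^(i+j)·(minor ij) (rows/columns in the sector order above):
  C_11 = (0.55)(0.75) − (-0.05)(-0.15) = 0.4050
  C_12 = −[(-0.20)(0.75) − (-0.05)(0.00)] = 0.1500
  C_13 = (-0.20)(-0.15) − (0.55)(0.00) = 0.0300
  C_21 = −[(-0.05)(0.75) − (-0.30)(-0.15)] = 0.0825
  C_22 = (0.60)(0.75) − (-0.30)(0.00) = 0.4500
  C_23 = −[(0.60)(-0.15) − (-0.05)(0.00)] = 0.0900
  C_31 = (-0.05)(-0.05) − (-0.30)(0.55) = 0.1675
  C_32 = −[(0.60)(-0.05) − (-0.30)(-0.20)] = 0.0900
  C_33 = (0.60)(0.55) − (-0.05)(-0.20) = 0.3200
det(I−A) = Σ_j (I−A)_1j·C_1j = (0.60)(0.4050) + (-0.05)(0.1500) + (-0.30)(0.0300) = 0.2265
adj(I−A) = Cᵀ =
  [ 0.4050   0.0825   0.1675]
  [ 0.1500   0.4500   0.0900]
  [ 0.0300   0.0900   0.3200]
(I − A)⁻¹ = adj(I−A) / det(I−A) ≈
  [   1.7881     0.3642     0.7395]
  [   0.6623     1.9868     0.3974]
  [   0.1325     0.3974     1.4128]
Δx = (I − A)⁻¹ Δd with Δd having +20 in the Plastics component and 0 elsewhere.
So Δx_A = L_AP · (+20), where L_AP = adj(I−A)_AP / det(I−A) = 0.1500 / 0.2265.
Δx_A = 0.1500 × (+20) / 0.2265 = 3.00 / 0.2265 ≈ 13.245.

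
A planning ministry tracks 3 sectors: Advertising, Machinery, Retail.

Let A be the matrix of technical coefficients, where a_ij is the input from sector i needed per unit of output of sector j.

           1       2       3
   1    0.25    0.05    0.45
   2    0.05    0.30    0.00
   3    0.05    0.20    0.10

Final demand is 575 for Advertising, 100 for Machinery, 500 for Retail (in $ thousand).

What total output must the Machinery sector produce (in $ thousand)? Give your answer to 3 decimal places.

x_2 = 227.500

I − A =
  [   0.75    -0.05    -0.45]
  [  -0.05     0.70     0.00]
  [  -0.05    -0.20     0.90]
Cofactors of I−A, C_ij = (−1)^(i+j)·(minor ij) (rows/columns in the sector order above):
  C_11 = (0.70)(0.90) − (0.00)(-0.20) = 0.6300
  C_12 = −[(-0.05)(0.90) − (0.00)(-0.05)] = 0.0450
  C_13 = (-0.05)(-0.20) − (0.70)(-0.05) = 0.0450
  C_21 = −[(-0.05)(0.90) − (-0.45)(-0.20)] = 0.1350
  C_22 = (0.75)(0.90) − (-0.45)(-0.05) = 0.6525
  C_23 = −[(0.75)(-0.20) − (-0.05)(-0.05)] = 0.1525
  C_31 = (-0.05)(0.00) − (-0.45)(0.70) = 0.3150
  C_32 = −[(0.75)(0.00) − (-0.45)(-0.05)] = 0.0225
  C_33 = (0.75)(0.70) − (-0.05)(-0.05) = 0.5225
det(I−A) = Σ_j (I−A)_1j·C_1j = (0.75)(0.6300) + (-0.05)(0.0450) + (-0.45)(0.0450) = 0.4500
adj(I−A) = Cᵀ =
  [ 0.6300   0.1350   0.3150]
  [ 0.0450   0.6525   0.0225]
  [ 0.0450   0.1525   0.5225]
(I − A)⁻¹ = adj(I−A) / det(I−A) ≈
  [   1.4000     0.3000     0.7000]
  [   0.1000     1.4500     0.0500]
  [   0.1000     0.3389     1.1611]
x = (I − A)⁻¹ d = adj(I−A)·d / det(I−A), with det(I−A) = 0.4500:
  x_1 = (0.6300·575 + 0.1350·100 + 0.3150·500) / 0.4500 = 533.25 / 0.4500 = 1185.000
  x_2 = (0.0450·575 + 0.6525·100 + 0.0225·500) / 0.4500 = 102.375 / 0.4500 = 227.500
  x_3 = (0.0450·575 + 0.1525·100 + 0.5225·500) / 0.4500 = 302.375 / 0.4500 ≈ 671.944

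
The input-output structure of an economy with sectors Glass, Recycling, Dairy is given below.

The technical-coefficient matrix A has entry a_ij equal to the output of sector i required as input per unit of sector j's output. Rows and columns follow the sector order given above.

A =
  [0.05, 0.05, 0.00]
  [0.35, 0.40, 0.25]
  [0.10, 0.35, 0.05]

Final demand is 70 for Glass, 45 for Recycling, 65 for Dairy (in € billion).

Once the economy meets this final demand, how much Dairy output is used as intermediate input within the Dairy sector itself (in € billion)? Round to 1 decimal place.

z_33 = 7.3

I − A =
  [   0.95    -0.05     0.00]
  [  -0.35     0.60    -0.25]
  [  -0.10    -0.35     0.95]
Cofactors of I−A, C_ij = (−1)^(i+j)·(minor ij) (rows/columns in the sector order above):
  C_11 = (0.60)(0.95) − (-0.25)(-0.35) = 0.4825
  C_12 = −[(-0.35)(0.95) − (-0.25)(-0.10)] = 0.3575
  C_13 = (-0.35)(-0.35) − (0.60)(-0.10) = 0.1825
  C_21 = −[(-0.05)(0.95) − (0.00)(-0.35)] = 0.0475
  C_22 = (0.95)(0.95) − (0.00)(-0.10) = 0.9025
  C_23 = −[(0.95)(-0.35) − (-0.05)(-0.10)] = 0.3375
  C_31 = (-0.05)(-0.25) − (0.00)(0.60) = 0.0125
  C_32 = −[(0.95)(-0.25) − (0.00)(-0.35)] = 0.2375
  C_33 = (0.95)(0.60) − (-0.05)(-0.35) = 0.5525
det(I−A) = Σ_j (I−A)_1j·C_1j = (0.95)(0.4825) + (-0.05)(0.3575) + (0.00)(0.1825) = 0.4405
adj(I−A) = Cᵀ =
  [ 0.4825   0.0475   0.0125]
  [ 0.3575   0.9025   0.2375]
  [ 0.1825   0.3375   0.5525]
(I − A)⁻¹ = adj(I−A) / det(I−A) ≈
  [   1.0953     0.1078     0.0284]
  [   0.8116     2.0488     0.5392]
  [   0.4143     0.7662     1.2543]
First solve x = (I − A)⁻¹ d = adj(I−A)·d / det(I−A); in particular x_3 = (0.1825·70 + 0.3375·45 + 0.5525·65) / 0.4405 = 63.875 / 0.4405 ≈ 145.006.
Intermediate flow from 3 to 3: z_33 = a_33 · x_3 = 0.05 × 63.875 / 0.4405 = 3.19375 / 0.4405 ≈ 7.3.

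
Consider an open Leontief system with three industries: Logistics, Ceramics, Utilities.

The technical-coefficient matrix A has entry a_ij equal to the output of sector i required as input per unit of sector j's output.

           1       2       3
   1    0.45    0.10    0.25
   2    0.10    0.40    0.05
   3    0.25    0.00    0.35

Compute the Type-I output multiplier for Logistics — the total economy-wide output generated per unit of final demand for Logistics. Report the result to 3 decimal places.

m_1 = 3.648

I − A =
  [   0.55    -0.10    -0.25]
  [  -0.10     0.60    -0.05]
  [  -0.25     0.00     0.65]
Cofactors of I−A, C_ij = (−1)^(i+j)·(minor ij) (rows/columns in the sector order above):
  C_11 = (0.60)(0.65) − (-0.05)(0.00) = 0.3900
  C_12 = −[(-0.10)(0.65) − (-0.05)(-0.25)] = 0.0775
  C_13 = (-0.10)(0.00) − (0.60)(-0.25) = 0.1500
  C_21 = −[(-0.10)(0.65) − (-0.25)(0.00)] = 0.0650
  C_22 = (0.55)(0.65) − (-0.25)(-0.25) = 0.2950
  C_23 = −[(0.55)(0.00) − (-0.10)(-0.25)] = 0.0250
  C_31 = (-0.10)(-0.05) − (-0.25)(0.60) = 0.1550
  C_32 = −[(0.55)(-0.05) − (-0.25)(-0.10)] = 0.0525
  C_33 = (0.55)(0.60) − (-0.10)(-0.10) = 0.3200
det(I−A) = Σ_j (I−A)_1j·C_1j = (0.55)(0.3900) + (-0.10)(0.0775) + (-0.25)(0.1500) = 0.16925
adj(I−A) = Cᵀ =
  [ 0.3900   0.0650   0.1550]
  [ 0.0775   0.2950   0.0525]
  [ 0.1500   0.0250   0.3200]
(I − A)⁻¹ = adj(I−A) / det(I−A) ≈
  [   2.3043     0.3840     0.9158]
  [   0.4579     1.7430     0.3102]
  [   0.8863     0.1477     1.8907]
The output multiplier for sector j is the column-j sum of the Leontief inverse (I − A)⁻¹ = adj(I−A) / det(I−A).
Column 1 of adj(I−A): (0.3900, 0.0775, 0.1500); det(I−A) = 0.16925.
m_1 = (0.3900 + 0.0775 + 0.1500) / 0.16925 = 0.6175 / 0.16925 ≈ 3.648.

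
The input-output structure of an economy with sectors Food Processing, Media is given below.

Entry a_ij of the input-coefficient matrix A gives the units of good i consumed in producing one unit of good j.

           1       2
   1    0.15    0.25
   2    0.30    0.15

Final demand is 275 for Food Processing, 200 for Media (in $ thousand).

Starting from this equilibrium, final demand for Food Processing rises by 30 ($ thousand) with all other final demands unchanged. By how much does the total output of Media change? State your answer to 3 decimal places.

I − A =
  [   0.85    -0.25]
  [  -0.30     0.85]
det(I−A) = (0.85)(0.85) − (-0.25)(-0.30) = 0.6475
adj(I−A) = [[0.85, 0.25], [0.30, 0.85]]
(I − A)⁻¹ = adj(I−A) / det(I−A) ≈
  [   1.3127     0.3861]
  [   0.4633     1.3127]
Δx = (I − A)⁻¹ Δd with Δd having +30 in the Food Processing component and 0 elsewhere.
So Δx_2 = L_21 · (+30), where L_21 = adj(I−A)_21 / det(I−A) = 0.30 / 0.6475.
Δx_2 = 0.30 × (+30) / 0.6475 = 9.00 / 0.6475 ≈ 13.900.

Δx_2 = 13.900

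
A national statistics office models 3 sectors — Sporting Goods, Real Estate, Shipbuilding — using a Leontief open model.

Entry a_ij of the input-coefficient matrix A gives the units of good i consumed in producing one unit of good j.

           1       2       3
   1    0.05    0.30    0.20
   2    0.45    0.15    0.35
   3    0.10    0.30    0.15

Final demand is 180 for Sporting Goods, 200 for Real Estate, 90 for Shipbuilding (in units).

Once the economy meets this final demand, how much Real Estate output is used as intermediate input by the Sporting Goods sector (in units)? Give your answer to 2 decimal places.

I − A =
  [   0.95    -0.30    -0.20]
  [  -0.45     0.85    -0.35]
  [  -0.10    -0.30     0.85]
Cofactors of I−A, C_ij = (−1)^(i+j)·(minor ij) (rows/columns in the sector order above):
  C_11 = (0.85)(0.85) − (-0.35)(-0.30) = 0.6175
  C_12 = −[(-0.45)(0.85) − (-0.35)(-0.10)] = 0.4175
  C_13 = (-0.45)(-0.30) − (0.85)(-0.10) = 0.2200
  C_21 = −[(-0.30)(0.85) − (-0.20)(-0.30)] = 0.3150
  C_22 = (0.95)(0.85) − (-0.20)(-0.10) = 0.7875
  C_23 = −[(0.95)(-0.30) − (-0.30)(-0.10)] = 0.3150
  C_31 = (-0.30)(-0.35) − (-0.20)(0.85) = 0.2750
  C_32 = −[(0.95)(-0.35) − (-0.20)(-0.45)] = 0.4225
  C_33 = (0.95)(0.85) − (-0.30)(-0.45) = 0.6725
det(I−A) = Σ_j (I−A)_1j·C_1j = (0.95)(0.6175) + (-0.30)(0.4175) + (-0.20)(0.2200) = 0.417375
adj(I−A) = Cᵀ =
  [ 0.6175   0.3150   0.2750]
  [ 0.4175   0.7875   0.4225]
  [ 0.2200   0.3150   0.6725]
(I − A)⁻¹ = adj(I−A) / det(I−A) ≈
  [   1.4795     0.7547     0.6589]
  [   1.0003     1.8868     1.0123]
  [   0.5271     0.7547     1.6113]
First solve x = (I − A)⁻¹ d = adj(I−A)·d / det(I−A); in particular x_1 = (0.6175·180 + 0.3150·200 + 0.2750·90) / 0.417375 = 198.90 / 0.417375 ≈ 476.5499.
Intermediate flow from 2 to 1: z_21 = a_21 · x_1 = 0.45 × 198.90 / 0.417375 = 89.505 / 0.417375 ≈ 214.45.

z_21 = 214.45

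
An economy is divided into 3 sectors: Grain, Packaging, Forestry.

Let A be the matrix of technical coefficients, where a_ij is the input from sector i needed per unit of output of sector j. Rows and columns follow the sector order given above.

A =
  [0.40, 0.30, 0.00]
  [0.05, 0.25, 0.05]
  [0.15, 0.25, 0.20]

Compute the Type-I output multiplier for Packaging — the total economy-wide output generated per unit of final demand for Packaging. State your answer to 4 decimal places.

m_P = 2.7051

I − A =
  [   0.60    -0.30     0.00]
  [  -0.05     0.75    -0.05]
  [  -0.15    -0.25     0.80]
Cofactors of I−A, C_ij = (−1)^(i+j)·(minor ij) (rows/columns in the sector order above):
  C_11 = (0.75)(0.80) − (-0.05)(-0.25) = 0.5875
  C_12 = −[(-0.05)(0.80) − (-0.05)(-0.15)] = 0.0475
  C_13 = (-0.05)(-0.25) − (0.75)(-0.15) = 0.1250
  C_21 = −[(-0.30)(0.80) − (0.00)(-0.25)] = 0.2400
  C_22 = (0.60)(0.80) − (0.00)(-0.15) = 0.4800
  C_23 = −[(0.60)(-0.25) − (-0.30)(-0.15)] = 0.1950
  C_31 = (-0.30)(-0.05) − (0.00)(0.75) = 0.0150
  C_32 = −[(0.60)(-0.05) − (0.00)(-0.05)] = 0.0300
  C_33 = (0.60)(0.75) − (-0.30)(-0.05) = 0.4350
det(I−A) = Σ_j (I−A)_1j·C_1j = (0.60)(0.5875) + (-0.30)(0.0475) + (0.00)(0.1250) = 0.33825
adj(I−A) = Cᵀ =
  [ 0.5875   0.2400   0.0150]
  [ 0.0475   0.4800   0.0300]
  [ 0.1250   0.1950   0.4350]
(I − A)⁻¹ = adj(I−A) / det(I−A) ≈
  [   1.73688     0.70953     0.04435]
  [   0.14043     1.41907     0.08869]
  [   0.36955     0.57650     1.28603]
The output multiplier for sector j is the column-j sum of the Leontief inverse (I − A)⁻¹ = adj(I−A) / det(I−A).
Column P of adj(I−A): (0.2400, 0.4800, 0.1950); det(I−A) = 0.33825.
m_P = (0.2400 + 0.4800 + 0.1950) / 0.33825 = 0.915 / 0.33825 ≈ 2.7051.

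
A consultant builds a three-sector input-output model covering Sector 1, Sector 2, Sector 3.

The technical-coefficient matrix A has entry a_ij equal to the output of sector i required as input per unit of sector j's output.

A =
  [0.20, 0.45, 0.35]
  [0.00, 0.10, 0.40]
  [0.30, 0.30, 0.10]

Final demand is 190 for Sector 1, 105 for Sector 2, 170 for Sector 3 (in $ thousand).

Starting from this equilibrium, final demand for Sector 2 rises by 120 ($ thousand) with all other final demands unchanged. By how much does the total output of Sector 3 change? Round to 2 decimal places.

Δx_3 = 111.52

I − A =
  [   0.80    -0.45    -0.35]
  [   0.00     0.90    -0.40]
  [  -0.30    -0.30     0.90]
Cofactors of I−A, C_ij = (−1)^(i+j)·(minor ij) (rows/columns in the sector order above):
  C_11 = (0.90)(0.90) − (-0.40)(-0.30) = 0.6900
  C_12 = −[(0.00)(0.90) − (-0.40)(-0.30)] = 0.1200
  C_13 = (0.00)(-0.30) − (0.90)(-0.30) = 0.2700
  C_21 = −[(-0.45)(0.90) − (-0.35)(-0.30)] = 0.5100
  C_22 = (0.80)(0.90) − (-0.35)(-0.30) = 0.6150
  C_23 = −[(0.80)(-0.30) − (-0.45)(-0.30)] = 0.3750
  C_31 = (-0.45)(-0.40) − (-0.35)(0.90) = 0.4950
  C_32 = −[(0.80)(-0.40) − (-0.35)(0.00)] = 0.3200
  C_33 = (0.80)(0.90) − (-0.45)(0.00) = 0.7200
det(I−A) = Σ_j (I−A)_1j·C_1j = (0.80)(0.6900) + (-0.45)(0.1200) + (-0.35)(0.2700) = 0.4035
adj(I−A) = Cᵀ =
  [ 0.6900   0.5100   0.4950]
  [ 0.1200   0.6150   0.3200]
  [ 0.2700   0.3750   0.7200]
(I − A)⁻¹ = adj(I−A) / det(I−A) ≈
  [   1.7100     1.2639     1.2268]
  [   0.2974     1.5242     0.7931]
  [   0.6691     0.9294     1.7844]
Δx = (I − A)⁻¹ Δd with Δd having +120 in the Sector 2 component and 0 elsewhere.
So Δx_3 = L_32 · (+120), where L_32 = adj(I−A)_32 / det(I−A) = 0.3750 / 0.4035.
Δx_3 = 0.3750 × (+120) / 0.4035 = 45.00 / 0.4035 ≈ 111.52.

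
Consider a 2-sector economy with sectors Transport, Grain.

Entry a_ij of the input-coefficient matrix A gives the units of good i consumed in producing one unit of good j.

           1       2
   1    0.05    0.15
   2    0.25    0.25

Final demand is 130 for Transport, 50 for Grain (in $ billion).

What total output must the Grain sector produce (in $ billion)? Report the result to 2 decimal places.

I − A =
  [   0.95    -0.15]
  [  -0.25     0.75]
det(I−A) = (0.95)(0.75) − (-0.15)(-0.25) = 0.6750
adj(I−A) = [[0.75, 0.15], [0.25, 0.95]]
(I − A)⁻¹ = adj(I−A) / det(I−A) ≈
  [   1.1111     0.2222]
  [   0.3704     1.4074]
x = (I − A)⁻¹ d = adj(I−A)·d / det(I−A), with det(I−A) = 0.6750:
  x_1 = (0.75·130 + 0.15·50) / 0.6750 = 105.00 / 0.6750 ≈ 155.56
  x_2 = (0.25·130 + 0.95·50) / 0.6750 = 80.00 / 0.6750 ≈ 118.52

x_2 = 118.52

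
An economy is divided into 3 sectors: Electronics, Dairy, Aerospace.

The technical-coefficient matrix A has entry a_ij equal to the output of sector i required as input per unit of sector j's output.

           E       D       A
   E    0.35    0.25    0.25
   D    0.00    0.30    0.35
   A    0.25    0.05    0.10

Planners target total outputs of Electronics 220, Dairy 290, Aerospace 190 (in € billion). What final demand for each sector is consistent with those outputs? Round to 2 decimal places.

I − A =
  [   0.65    -0.25    -0.25]
  [   0.00     0.70    -0.35]
  [  -0.25    -0.05     0.90]
d = (I − A) x:
  d_E = (+0.65)·220 + (-0.25)·290 + (-0.25)·190 = 23.00
  d_D = (+0.00)·220 + (+0.70)·290 + (-0.35)·190 = 136.50
  d_A = (-0.25)·220 + (-0.05)·290 + (+0.90)·190 = 101.50

d_E = 23.00, d_D = 136.50, d_A = 101.50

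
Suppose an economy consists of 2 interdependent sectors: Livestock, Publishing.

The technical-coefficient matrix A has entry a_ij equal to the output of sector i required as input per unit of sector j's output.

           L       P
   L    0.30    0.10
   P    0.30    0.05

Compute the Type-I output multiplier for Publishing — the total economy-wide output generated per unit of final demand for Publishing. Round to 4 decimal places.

m_P = 1.2598

I − A =
  [   0.70    -0.10]
  [  -0.30     0.95]
det(I−A) = (0.70)(0.95) − (-0.10)(-0.30) = 0.6350
adj(I−A) = [[0.95, 0.10], [0.30, 0.70]]
(I − A)⁻¹ = adj(I−A) / det(I−A) ≈
  [   1.49606     0.15748]
  [   0.47244     1.10236]
The output multiplier for sector j is the column-j sum of the Leontief inverse (I − A)⁻¹ = adj(I−A) / det(I−A).
Column P of adj(I−A): (0.10, 0.70); det(I−A) = 0.6350.
m_P = (0.10 + 0.70) / 0.6350 = 0.80 / 0.6350 ≈ 1.2598.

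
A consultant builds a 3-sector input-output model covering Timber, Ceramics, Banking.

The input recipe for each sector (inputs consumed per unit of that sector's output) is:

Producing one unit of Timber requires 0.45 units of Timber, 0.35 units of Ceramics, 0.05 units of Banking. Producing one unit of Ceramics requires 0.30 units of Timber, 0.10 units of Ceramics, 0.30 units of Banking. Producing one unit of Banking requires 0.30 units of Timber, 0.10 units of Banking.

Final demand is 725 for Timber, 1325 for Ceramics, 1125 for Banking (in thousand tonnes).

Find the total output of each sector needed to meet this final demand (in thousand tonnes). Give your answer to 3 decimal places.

I − A =
  [   0.55    -0.30    -0.30]
  [  -0.35     0.90     0.00]
  [  -0.05    -0.30     0.90]
Cofactors of I−A, C_ij = (−1)^(i+j)·(minor ij) (rows/columns in the sector order above):
  C_11 = (0.90)(0.90) − (0.00)(-0.30) = 0.8100
  C_12 = −[(-0.35)(0.90) − (0.00)(-0.05)] = 0.3150
  C_13 = (-0.35)(-0.30) − (0.90)(-0.05) = 0.1500
  C_21 = −[(-0.30)(0.90) − (-0.30)(-0.30)] = 0.3600
  C_22 = (0.55)(0.90) − (-0.30)(-0.05) = 0.4800
  C_23 = −[(0.55)(-0.30) − (-0.30)(-0.05)] = 0.1800
  C_31 = (-0.30)(0.00) − (-0.30)(0.90) = 0.2700
  C_32 = −[(0.55)(0.00) − (-0.30)(-0.35)] = 0.1050
  C_33 = (0.55)(0.90) − (-0.30)(-0.35) = 0.3900
det(I−A) = Σ_j (I−A)_1j·C_1j = (0.55)(0.8100) + (-0.30)(0.3150) + (-0.30)(0.1500) = 0.3060
adj(I−A) = Cᵀ =
  [ 0.8100   0.3600   0.2700]
  [ 0.3150   0.4800   0.1050]
  [ 0.1500   0.1800   0.3900]
(I − A)⁻¹ = adj(I−A) / det(I−A) ≈
  [   2.6471     1.1765     0.8824]
  [   1.0294     1.5686     0.3431]
  [   0.4902     0.5882     1.2745]
x = (I − A)⁻¹ d = adj(I−A)·d / det(I−A), with det(I−A) = 0.3060:
  x_1 = (0.8100·725 + 0.3600·1325 + 0.2700·1125) / 0.3060 = 1368.00 / 0.3060 ≈ 4470.588
  x_2 = (0.3150·725 + 0.4800·1325 + 0.1050·1125) / 0.3060 = 982.50 / 0.3060 ≈ 3210.784
  x_3 = (0.1500·725 + 0.1800·1325 + 0.3900·1125) / 0.3060 = 786.00 / 0.3060 ≈ 2568.627

x_1 = 4470.588, x_2 = 3210.784, x_3 = 2568.627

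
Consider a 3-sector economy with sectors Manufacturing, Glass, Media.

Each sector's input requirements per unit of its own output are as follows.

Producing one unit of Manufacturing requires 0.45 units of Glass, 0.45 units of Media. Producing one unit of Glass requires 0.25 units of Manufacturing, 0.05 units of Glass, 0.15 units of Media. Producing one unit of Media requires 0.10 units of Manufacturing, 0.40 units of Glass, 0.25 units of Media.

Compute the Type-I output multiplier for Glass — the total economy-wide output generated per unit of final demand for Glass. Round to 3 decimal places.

I − A =
  [   1.00    -0.25    -0.10]
  [  -0.45     0.95    -0.40]
  [  -0.45    -0.15     0.75]
Cofactors of I−A, C_ij = (−1)^(i+j)·(minor ij) (rows/columns in the sector order above):
  C_11 = (0.95)(0.75) − (-0.40)(-0.15) = 0.6525
  C_12 = −[(-0.45)(0.75) − (-0.40)(-0.45)] = 0.5175
  C_13 = (-0.45)(-0.15) − (0.95)(-0.45) = 0.4950
  C_21 = −[(-0.25)(0.75) − (-0.10)(-0.15)] = 0.2025
  C_22 = (1.00)(0.75) − (-0.10)(-0.45) = 0.7050
  C_23 = −[(1.00)(-0.15) − (-0.25)(-0.45)] = 0.2625
  C_31 = (-0.25)(-0.40) − (-0.10)(0.95) = 0.1950
  C_32 = −[(1.00)(-0.40) − (-0.10)(-0.45)] = 0.4450
  C_33 = (1.00)(0.95) − (-0.25)(-0.45) = 0.8375
det(I−A) = Σ_j (I−A)_1j·C_1j = (1.00)(0.6525) + (-0.25)(0.5175) + (-0.10)(0.4950) = 0.473625
adj(I−A) = Cᵀ =
  [ 0.6525   0.2025   0.1950]
  [ 0.5175   0.7050   0.4450]
  [ 0.4950   0.2625   0.8375]
(I − A)⁻¹ = adj(I−A) / det(I−A) ≈
  [   1.3777     0.4276     0.4117]
  [   1.0926     1.4885     0.9396]
  [   1.0451     0.5542     1.7683]
The output multiplier for sector j is the column-j sum of the Leontief inverse (I − A)⁻¹ = adj(I−A) / det(I−A).
Column 2 of adj(I−A): (0.2025, 0.7050, 0.2625); det(I−A) = 0.473625.
m_2 = (0.2025 + 0.7050 + 0.2625) / 0.473625 = 1.17 / 0.473625 ≈ 2.470.

m_2 = 2.470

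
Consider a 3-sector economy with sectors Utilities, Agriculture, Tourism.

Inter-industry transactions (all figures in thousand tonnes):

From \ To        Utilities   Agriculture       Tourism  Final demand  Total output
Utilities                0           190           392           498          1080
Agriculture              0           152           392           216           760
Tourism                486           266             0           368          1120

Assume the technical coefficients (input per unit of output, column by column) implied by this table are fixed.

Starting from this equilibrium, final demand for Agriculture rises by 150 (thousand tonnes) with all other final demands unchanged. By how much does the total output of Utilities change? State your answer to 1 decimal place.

Δx_1 = 109.1

Technical coefficients a_ij = z_ij / X_j:
  a_11 = 0/1080 = 0.00, a_21 = 0/1080 = 0.00, a_31 = 486/1080 = 0.45
  a_12 = 190/760 = 0.25, a_22 = 152/760 = 0.20, a_32 = 266/760 = 0.35
  a_13 = 392/1120 = 0.35, a_23 = 392/1120 = 0.35, a_33 = 0/1120 = 0.00
I − A =
  [   1.00    -0.25    -0.35]
  [   0.00     0.80    -0.35]
  [  -0.45    -0.35     1.00]
Cofactors of I−A, C_ij = (−1)^(i+j)·(minor ij) (rows/columns in the sector order above):
  C_11 = (0.80)(1.00) − (-0.35)(-0.35) = 0.6775
  C_12 = −[(0.00)(1.00) − (-0.35)(-0.45)] = 0.1575
  C_13 = (0.00)(-0.35) − (0.80)(-0.45) = 0.3600
  C_21 = −[(-0.25)(1.00) − (-0.35)(-0.35)] = 0.3725
  C_22 = (1.00)(1.00) − (-0.35)(-0.45) = 0.8425
  C_23 = −[(1.00)(-0.35) − (-0.25)(-0.45)] = 0.4625
  C_31 = (-0.25)(-0.35) − (-0.35)(0.80) = 0.3675
  C_32 = −[(1.00)(-0.35) − (-0.35)(0.00)] = 0.3500
  C_33 = (1.00)(0.80) − (-0.25)(0.00) = 0.8000
det(I−A) = Σ_j (I−A)_1j·C_1j = (1.00)(0.6775) + (-0.25)(0.1575) + (-0.35)(0.3600) = 0.512125
adj(I−A) = Cᵀ =
  [ 0.6775   0.3725   0.3675]
  [ 0.1575   0.8425   0.3500]
  [ 0.3600   0.4625   0.8000]
(I − A)⁻¹ = adj(I−A) / det(I−A) ≈
  [   1.3229     0.7274     0.7176]
  [   0.3075     1.6451     0.6834]
  [   0.7030     0.9031     1.5621]
Δx = (I − A)⁻¹ Δd with Δd having +150 in the Agriculture component and 0 elsewhere.
So Δx_1 = L_12 · (+150), where L_12 = adj(I−A)_12 / det(I−A) = 0.3725 / 0.512125.
Δx_1 = 0.3725 × (+150) / 0.512125 = 55.875 / 0.512125 ≈ 109.1.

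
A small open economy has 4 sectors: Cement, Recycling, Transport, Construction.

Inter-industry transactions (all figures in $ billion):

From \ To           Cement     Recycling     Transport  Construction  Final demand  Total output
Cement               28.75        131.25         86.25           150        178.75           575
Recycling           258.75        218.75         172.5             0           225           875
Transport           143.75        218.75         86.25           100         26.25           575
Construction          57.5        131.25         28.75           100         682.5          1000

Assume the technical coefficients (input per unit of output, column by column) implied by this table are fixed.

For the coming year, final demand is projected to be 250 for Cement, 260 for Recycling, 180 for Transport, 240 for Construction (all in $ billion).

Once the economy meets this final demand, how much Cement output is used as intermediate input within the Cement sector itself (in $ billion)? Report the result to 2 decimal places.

Technical coefficients a_ij = z_ij / X_j:
  a_11 = 28.75/575 = 0.05, a_21 = 258.75/575 = 0.45, a_31 = 143.75/575 = 0.25, a_41 = 57.5/575 = 0.10
  a_12 = 131.25/875 = 0.15, a_22 = 218.75/875 = 0.25, a_32 = 218.75/875 = 0.25, a_42 = 131.25/875 = 0.15
  a_13 = 86.25/575 = 0.15, a_23 = 172.5/575 = 0.30, a_33 = 86.25/575 = 0.15, a_43 = 28.75/575 = 0.05
  a_14 = 150/1000 = 0.15, a_24 = 0/1000 = 0.00, a_34 = 100/1000 = 0.10, a_44 = 100/1000 = 0.10
I − A =
  [   0.95    -0.15    -0.15    -0.15]
  [  -0.45     0.75    -0.30     0.00]
  [  -0.25    -0.25     0.85    -0.10]
  [  -0.10    -0.15    -0.05     0.90]
Compute the cofactors C_ij = (−1)^(i+j)·(3×3 minor ij) of I−A; the adjugate is their transpose:
adj(I−A) = Cᵀ =
  [ 0.498000   0.171000   0.154125   0.100125]
  [ 0.412500   0.672125   0.316125   0.103875]
  [ 0.284250   0.265125   0.559125   0.109500]
  [ 0.139875   0.145750   0.100875   0.420750]
det(I−A) = Σ_j (I−A)_1j·C_1j = (0.95)(0.498000) + (-0.15)(0.412500) + (-0.15)(0.284250) + (-0.15)(0.139875) = 0.34760625
(I − A)⁻¹ = adj(I−A) / det(I−A) ≈
  [   1.4327     0.4919     0.4434     0.2880]
  [   1.1867     1.9336     0.9094     0.2988]
  [   0.8177     0.7627     1.6085     0.3150]
  [   0.4024     0.4193     0.2902     1.2104]
First solve x = (I − A)⁻¹ d = adj(I−A)·d / det(I−A); in particular x_1 = (0.498000·250 + 0.171000·260 + 0.154125·180 + 0.100125·240) / 0.34760625 = 220.7325 / 0.34760625 ≈ 635.0073.
Intermediate flow from 1 to 1: z_11 = a_11 · x_1 = 0.05 × 220.7325 / 0.34760625 = 11.036625 / 0.34760625 ≈ 31.75.

z_11 = 31.75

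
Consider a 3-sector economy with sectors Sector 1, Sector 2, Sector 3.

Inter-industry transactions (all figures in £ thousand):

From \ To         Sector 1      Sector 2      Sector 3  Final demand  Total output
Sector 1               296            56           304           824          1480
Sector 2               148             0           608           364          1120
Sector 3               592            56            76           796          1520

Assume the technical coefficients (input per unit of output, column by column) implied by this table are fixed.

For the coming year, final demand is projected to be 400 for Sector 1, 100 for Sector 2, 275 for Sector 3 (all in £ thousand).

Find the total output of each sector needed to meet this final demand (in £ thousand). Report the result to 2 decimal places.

x_1 = 673.97, x_2 = 405.23, x_3 = 594.58

Technical coefficients a_ij = z_ij / X_j:
  a_11 = 296/1480 = 0.20, a_21 = 148/1480 = 0.10, a_31 = 592/1480 = 0.40
  a_12 = 56/1120 = 0.05, a_22 = 0/1120 = 0.00, a_32 = 56/1120 = 0.05
  a_13 = 304/1520 = 0.20, a_23 = 608/1520 = 0.40, a_33 = 76/1520 = 0.05
I − A =
  [   0.80    -0.05    -0.20]
  [  -0.10     1.00    -0.40]
  [  -0.40    -0.05     0.95]
Cofactors of I−A, C_ij = (−1)^(i+j)·(minor ij) (rows/columns in the sector order above):
  C_11 = (1.00)(0.95) − (-0.40)(-0.05) = 0.9300
  C_12 = −[(-0.10)(0.95) − (-0.40)(-0.40)] = 0.2550
  C_13 = (-0.10)(-0.05) − (1.00)(-0.40) = 0.4050
  C_21 = −[(-0.05)(0.95) − (-0.20)(-0.05)] = 0.0575
  C_22 = (0.80)(0.95) − (-0.20)(-0.40) = 0.6800
  C_23 = −[(0.80)(-0.05) − (-0.05)(-0.40)] = 0.0600
  C_31 = (-0.05)(-0.40) − (-0.20)(1.00) = 0.2200
  C_32 = −[(0.80)(-0.40) − (-0.20)(-0.10)] = 0.3400
  C_33 = (0.80)(1.00) − (-0.05)(-0.10) = 0.7950
det(I−A) = Σ_j (I−A)_1j·C_1j = (0.80)(0.9300) + (-0.05)(0.2550) + (-0.20)(0.4050) = 0.65025
adj(I−A) = Cᵀ =
  [ 0.9300   0.0575   0.2200]
  [ 0.2550   0.6800   0.3400]
  [ 0.4050   0.0600   0.7950]
(I − A)⁻¹ = adj(I−A) / det(I−A) ≈
  [   1.4302     0.0884     0.3383]
  [   0.3922     1.0458     0.5229]
  [   0.6228     0.0923     1.2226]
x = (I − A)⁻¹ d = adj(I−A)·d / det(I−A), with det(I−A) = 0.65025:
  x_1 = (0.9300·400 + 0.0575·100 + 0.2200·275) / 0.65025 = 438.25 / 0.65025 ≈ 673.97
  x_2 = (0.2550·400 + 0.6800·100 + 0.3400·275) / 0.65025 = 263.50 / 0.65025 ≈ 405.23
  x_3 = (0.4050·400 + 0.0600·100 + 0.7950·275) / 0.65025 = 386.625 / 0.65025 ≈ 594.58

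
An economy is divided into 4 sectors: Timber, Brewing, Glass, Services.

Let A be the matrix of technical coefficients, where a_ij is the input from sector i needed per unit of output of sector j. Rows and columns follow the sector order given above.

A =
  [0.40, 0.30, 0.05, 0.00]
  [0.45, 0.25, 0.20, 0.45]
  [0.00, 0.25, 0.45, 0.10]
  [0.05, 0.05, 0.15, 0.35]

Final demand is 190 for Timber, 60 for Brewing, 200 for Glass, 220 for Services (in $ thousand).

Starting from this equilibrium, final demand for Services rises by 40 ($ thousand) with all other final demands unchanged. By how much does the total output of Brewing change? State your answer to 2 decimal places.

I − A =
  [   0.60    -0.30    -0.05     0.00]
  [  -0.45     0.75    -0.20    -0.45]
  [   0.00    -0.25     0.55    -0.10]
  [  -0.05    -0.05    -0.15     0.65]
Compute the cofactors C_ij = (−1)^(i+j)·(3×3 minor ij) of I−A; the adjugate is their transpose:
adj(I−A) = Cᵀ =
  [ 0.194125   0.111125   0.082500   0.089625]
  [ 0.167500   0.205250   0.134250   0.162750]
  [ 0.084750   0.102000   0.184500   0.099000]
  [ 0.047375   0.047875   0.059250   0.137625]
det(I−A) = Σ_j (I−A)_1j·C_1j = (0.60)(0.194125) + (-0.30)(0.167500) + (-0.05)(0.084750) + (0.00)(0.047375) = 0.0619875
(I − A)⁻¹ = adj(I−A) / det(I−A) ≈
  [   3.1317     1.7927     1.3309     1.4459]
  [   2.7022     3.3112     2.1658     2.6255]
  [   1.3672     1.6455     2.9764     1.5971]
  [   0.7643     0.7723     0.9558     2.2202]
Δx = (I − A)⁻¹ Δd with Δd having +40 in the Services component and 0 elsewhere.
So Δx_2 = L_24 · (+40), where L_24 = adj(I−A)_24 / det(I−A) = 0.162750 / 0.0619875.
Δx_2 = 0.162750 × (+40) / 0.0619875 = 6.51 / 0.0619875 ≈ 105.02.

Δx_2 = 105.02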